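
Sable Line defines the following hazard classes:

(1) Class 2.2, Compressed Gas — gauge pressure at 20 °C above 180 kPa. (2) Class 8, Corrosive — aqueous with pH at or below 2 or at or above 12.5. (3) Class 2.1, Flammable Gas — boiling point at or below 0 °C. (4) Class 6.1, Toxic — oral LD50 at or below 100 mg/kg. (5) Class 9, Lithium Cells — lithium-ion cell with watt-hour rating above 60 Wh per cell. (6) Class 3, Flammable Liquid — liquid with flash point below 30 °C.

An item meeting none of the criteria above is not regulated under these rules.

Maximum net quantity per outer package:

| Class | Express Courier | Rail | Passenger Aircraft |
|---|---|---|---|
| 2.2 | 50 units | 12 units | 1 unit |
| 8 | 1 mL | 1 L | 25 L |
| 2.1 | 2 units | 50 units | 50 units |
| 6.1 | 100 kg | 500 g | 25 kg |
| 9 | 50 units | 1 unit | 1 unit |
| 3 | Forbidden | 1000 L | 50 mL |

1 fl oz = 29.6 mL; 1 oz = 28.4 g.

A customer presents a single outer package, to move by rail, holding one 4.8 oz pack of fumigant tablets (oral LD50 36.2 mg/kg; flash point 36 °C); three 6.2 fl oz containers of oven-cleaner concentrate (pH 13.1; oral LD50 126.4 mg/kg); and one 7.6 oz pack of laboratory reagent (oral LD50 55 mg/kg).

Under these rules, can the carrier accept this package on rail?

Oral LD50 36.2 mg/kg meets the Class 6.1 criterion (Toxic), so the fumigant tablets are Class 6.1.
Oven-cleaner concentrate: pH 13.1 ≥ 12.5 → Class 8 (Corrosive).
The laboratory reagent has oral LD50 55 mg/kg, which is ≤ 100 mg/kg, so it is Class 6.1 (Toxic).
Total Class 6.1: (one 4.8 oz pack = 136.32 g) + (one 7.6 oz pack = 215.84 g) = 352.16 g.
352.16 g is within the rail limit of 500 g for Class 6.1.
Class 8 quantity: three 6.2 fl oz containers = 550.56 mL.
550.56 mL is within the rail limit of 1 L for Class 8.
Every hazard class is within its rail limit and no segregation rule is violated.

Yes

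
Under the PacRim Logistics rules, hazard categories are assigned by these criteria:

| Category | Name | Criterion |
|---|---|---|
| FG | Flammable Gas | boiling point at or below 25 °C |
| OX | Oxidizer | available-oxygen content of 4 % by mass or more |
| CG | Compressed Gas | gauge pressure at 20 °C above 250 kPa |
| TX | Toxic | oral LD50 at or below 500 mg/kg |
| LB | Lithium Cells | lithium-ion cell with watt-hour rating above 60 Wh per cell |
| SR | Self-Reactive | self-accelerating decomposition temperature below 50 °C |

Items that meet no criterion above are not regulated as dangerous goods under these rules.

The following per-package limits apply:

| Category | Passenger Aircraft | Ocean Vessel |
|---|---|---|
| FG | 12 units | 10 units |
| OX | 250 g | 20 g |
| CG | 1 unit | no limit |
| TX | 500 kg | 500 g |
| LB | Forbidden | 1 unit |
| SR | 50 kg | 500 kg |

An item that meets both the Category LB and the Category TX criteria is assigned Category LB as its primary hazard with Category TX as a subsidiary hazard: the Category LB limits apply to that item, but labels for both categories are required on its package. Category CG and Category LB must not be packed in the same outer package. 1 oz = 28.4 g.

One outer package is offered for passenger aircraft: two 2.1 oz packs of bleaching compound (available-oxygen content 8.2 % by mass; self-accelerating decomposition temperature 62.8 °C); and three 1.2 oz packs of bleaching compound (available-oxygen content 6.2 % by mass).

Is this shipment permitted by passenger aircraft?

Yes

Bleaching compound: available-oxygen content 8.2 % by mass ≥ 4 % by mass → Category OX (Oxidizer).
Bleaching compound: available-oxygen content 6.2 % by mass ≥ 4 % by mass → Category OX (Oxidizer).
Category OX net quantity: (two 2.1 oz packs = 119.28 g) + (three 1.2 oz packs = 102.24 g) = 221.52 g.
221.52 g is within the passenger aircraft limit of 250 g for Category OX.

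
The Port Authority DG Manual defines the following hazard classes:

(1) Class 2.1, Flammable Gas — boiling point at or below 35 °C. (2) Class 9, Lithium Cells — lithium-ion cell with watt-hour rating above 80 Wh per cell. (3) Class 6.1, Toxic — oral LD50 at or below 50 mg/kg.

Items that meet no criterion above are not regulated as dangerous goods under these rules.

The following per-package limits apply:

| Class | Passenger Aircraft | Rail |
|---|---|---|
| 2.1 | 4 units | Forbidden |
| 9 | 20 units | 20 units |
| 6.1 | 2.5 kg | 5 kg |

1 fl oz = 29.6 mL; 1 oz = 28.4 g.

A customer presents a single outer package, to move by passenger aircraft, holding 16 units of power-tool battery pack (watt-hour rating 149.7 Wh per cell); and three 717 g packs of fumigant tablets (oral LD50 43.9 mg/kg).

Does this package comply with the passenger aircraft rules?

Yes

With watt-hour rating 149.7 Wh per cell (> 80 Wh per cell), the power-tool battery pack falls in Class 9.
With oral LD50 43.9 mg/kg (≤ 50 mg/kg), the fumigant tablets fall in Class 6.1.
Class 6.1 quantity: three 717 g packs = 2.151 kg.
2.151 kg ≤ 2.5 kg (passenger aircraft limit, Class 6.1) — within limit.
Class 9 quantity: 16 units.
That is within the Class 9 passenger aircraft limit of 20 units.
Every hazard class is within its passenger aircraft limit and no segregation rule is violated.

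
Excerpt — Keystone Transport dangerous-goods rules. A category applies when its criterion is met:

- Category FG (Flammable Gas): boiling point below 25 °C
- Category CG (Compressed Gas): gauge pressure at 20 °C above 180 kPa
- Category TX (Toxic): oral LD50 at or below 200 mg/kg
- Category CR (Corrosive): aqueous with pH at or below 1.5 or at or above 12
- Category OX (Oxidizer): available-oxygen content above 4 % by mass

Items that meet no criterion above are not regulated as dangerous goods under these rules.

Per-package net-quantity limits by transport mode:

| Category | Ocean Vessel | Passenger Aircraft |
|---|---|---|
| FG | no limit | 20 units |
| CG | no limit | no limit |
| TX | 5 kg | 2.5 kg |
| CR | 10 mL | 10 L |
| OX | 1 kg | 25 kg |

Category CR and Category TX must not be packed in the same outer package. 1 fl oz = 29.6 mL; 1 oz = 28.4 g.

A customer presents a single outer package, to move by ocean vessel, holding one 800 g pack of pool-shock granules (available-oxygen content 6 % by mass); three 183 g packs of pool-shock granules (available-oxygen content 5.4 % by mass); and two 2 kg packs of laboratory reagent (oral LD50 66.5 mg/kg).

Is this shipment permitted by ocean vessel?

The pool-shock granules have available-oxygen content 6 % by mass, which is > 4 % by mass, so they are Category OX (Oxidizer).
The pool-shock granules have available-oxygen content 5.4 % by mass, which is > 4 % by mass, so they are Category OX (Oxidizer).
Laboratory reagent: oral LD50 66.5 mg/kg ≤ 200 mg/kg → Category TX (Toxic).
Total Category OX: 800 g + (three 183 g packs = 549 g) = 1.349 kg.
1.349 kg > 1 kg (ocean vessel limit, Category OX) — over the limit.
Category TX quantity: two 2 kg packs = 4 kg.
4 kg is within the ocean vessel limit of 5 kg for Category TX.
The segregation rule (Category CR with Category TX) does not apply to Category OX with Category TX.

No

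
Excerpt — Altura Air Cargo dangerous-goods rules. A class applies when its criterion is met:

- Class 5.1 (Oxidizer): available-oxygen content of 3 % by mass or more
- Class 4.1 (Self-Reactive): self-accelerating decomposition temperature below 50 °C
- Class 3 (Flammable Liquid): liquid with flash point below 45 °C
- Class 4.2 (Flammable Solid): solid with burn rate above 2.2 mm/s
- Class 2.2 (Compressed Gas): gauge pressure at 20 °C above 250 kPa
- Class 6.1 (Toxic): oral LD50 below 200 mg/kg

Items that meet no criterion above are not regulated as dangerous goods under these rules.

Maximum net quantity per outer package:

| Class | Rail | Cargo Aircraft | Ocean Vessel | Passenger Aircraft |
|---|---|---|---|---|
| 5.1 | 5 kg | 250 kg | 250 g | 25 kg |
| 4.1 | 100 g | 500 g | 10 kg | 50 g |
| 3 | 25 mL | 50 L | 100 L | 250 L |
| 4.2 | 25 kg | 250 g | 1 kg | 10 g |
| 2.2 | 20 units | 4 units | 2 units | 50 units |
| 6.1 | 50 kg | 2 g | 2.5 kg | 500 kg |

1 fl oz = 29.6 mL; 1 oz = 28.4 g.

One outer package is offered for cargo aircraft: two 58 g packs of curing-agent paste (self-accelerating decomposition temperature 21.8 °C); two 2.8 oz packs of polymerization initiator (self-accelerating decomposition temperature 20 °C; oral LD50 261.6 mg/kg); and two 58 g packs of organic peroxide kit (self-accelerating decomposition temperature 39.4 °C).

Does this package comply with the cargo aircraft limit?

With self-accelerating decomposition temperature 21.8 °C (< 50 °C), the curing-agent paste falls in Class 4.1.
Self-accelerating decomposition temperature 20 °C meets the Class 4.1 criterion (Self-Reactive), so the polymerization initiator is Class 4.1.
Self-accelerating decomposition temperature 39.4 °C meets the Class 4.1 criterion (Self-Reactive), so the organic peroxide kit is Class 4.1.
Total Class 4.1: (two 58 g packs = 116 g) + (two 2.8 oz packs = 159.04 g) + (two 58 g packs = 116 g) = 391.04 g.
391.04 g is within the cargo aircraft limit of 500 g for Class 4.1.

Yes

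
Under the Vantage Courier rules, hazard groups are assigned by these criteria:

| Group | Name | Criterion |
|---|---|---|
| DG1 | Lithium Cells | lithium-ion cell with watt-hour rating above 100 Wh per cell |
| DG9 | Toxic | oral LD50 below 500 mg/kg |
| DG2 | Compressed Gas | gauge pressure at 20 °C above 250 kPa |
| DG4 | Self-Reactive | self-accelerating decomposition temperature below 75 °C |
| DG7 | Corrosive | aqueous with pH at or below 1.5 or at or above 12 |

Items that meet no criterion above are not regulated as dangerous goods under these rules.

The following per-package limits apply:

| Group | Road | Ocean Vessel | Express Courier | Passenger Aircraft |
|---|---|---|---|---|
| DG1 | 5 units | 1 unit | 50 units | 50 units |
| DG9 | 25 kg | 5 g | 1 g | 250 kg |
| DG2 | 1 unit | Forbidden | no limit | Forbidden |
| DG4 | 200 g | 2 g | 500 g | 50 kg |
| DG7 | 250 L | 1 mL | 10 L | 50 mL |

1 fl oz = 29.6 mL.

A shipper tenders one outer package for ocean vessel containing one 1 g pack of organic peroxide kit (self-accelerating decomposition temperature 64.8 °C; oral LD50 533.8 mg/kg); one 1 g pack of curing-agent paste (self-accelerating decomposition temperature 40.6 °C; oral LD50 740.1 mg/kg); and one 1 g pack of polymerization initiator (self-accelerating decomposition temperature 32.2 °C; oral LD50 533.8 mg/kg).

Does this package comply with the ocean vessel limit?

No

Organic peroxide kit: self-accelerating decomposition temperature 64.8 °C < 75 °C → Group DG4 (Self-Reactive).
Self-accelerating decomposition temperature 40.6 °C meets the Group DG4 criterion (Self-Reactive), so the curing-agent paste is Group DG4.
Polymerization initiator: self-accelerating decomposition temperature 32.2 °C < 75 °C → Group DG4 (Self-Reactive).
Group DG4 net quantity: 1 g + 1 g + 1 g = 3 g.
3 g exceeds the ocean vessel limit of 2 g for Group DG4.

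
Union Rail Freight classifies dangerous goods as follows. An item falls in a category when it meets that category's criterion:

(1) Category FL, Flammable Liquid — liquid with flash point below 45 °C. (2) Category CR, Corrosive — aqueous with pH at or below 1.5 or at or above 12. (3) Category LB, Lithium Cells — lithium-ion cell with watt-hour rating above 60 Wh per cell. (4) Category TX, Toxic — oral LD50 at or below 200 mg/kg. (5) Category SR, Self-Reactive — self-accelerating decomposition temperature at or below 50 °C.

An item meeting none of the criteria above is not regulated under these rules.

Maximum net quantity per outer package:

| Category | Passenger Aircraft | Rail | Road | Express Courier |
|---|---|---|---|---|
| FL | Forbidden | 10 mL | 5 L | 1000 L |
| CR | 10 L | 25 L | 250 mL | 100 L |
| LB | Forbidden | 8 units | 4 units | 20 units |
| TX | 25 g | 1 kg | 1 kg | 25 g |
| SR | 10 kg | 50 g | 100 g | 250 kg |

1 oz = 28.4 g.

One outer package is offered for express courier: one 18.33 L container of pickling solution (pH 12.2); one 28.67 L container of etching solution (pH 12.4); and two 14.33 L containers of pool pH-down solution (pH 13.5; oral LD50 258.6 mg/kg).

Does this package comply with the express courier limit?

The pickling solution has pH 12.2, which is ≥ 12, so it is Category CR (Corrosive).
The etching solution has pH 12.4, which is ≥ 12, so it is Category CR (Corrosive).
pH 13.5 meets the Category CR criterion (Corrosive), so the pool pH-down solution is Category CR.
Category CR net quantity: 18.33 L + 28.67 L + (two 14.33 L containers = 28.66 L) = 75.66 L.
75.66 L is within the express courier limit of 100 L for Category CR.

Yes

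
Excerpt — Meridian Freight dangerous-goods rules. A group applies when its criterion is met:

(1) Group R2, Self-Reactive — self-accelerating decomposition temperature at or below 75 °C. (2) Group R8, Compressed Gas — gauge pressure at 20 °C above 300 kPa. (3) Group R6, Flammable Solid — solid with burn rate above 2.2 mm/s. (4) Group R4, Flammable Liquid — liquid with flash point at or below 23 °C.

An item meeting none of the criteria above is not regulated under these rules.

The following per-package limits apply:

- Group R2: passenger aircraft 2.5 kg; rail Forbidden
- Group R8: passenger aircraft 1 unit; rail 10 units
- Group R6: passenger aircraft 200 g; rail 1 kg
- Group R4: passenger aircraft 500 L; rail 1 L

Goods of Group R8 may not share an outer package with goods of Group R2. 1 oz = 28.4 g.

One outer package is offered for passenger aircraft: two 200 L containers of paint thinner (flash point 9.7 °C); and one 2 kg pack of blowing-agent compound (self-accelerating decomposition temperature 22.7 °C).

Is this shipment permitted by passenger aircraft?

Flash point 9.7 °C meets the Group R4 criterion (Flammable Liquid), so the paint thinner is Group R4.
Self-accelerating decomposition temperature 22.7 °C meets the Group R2 criterion (Self-Reactive), so the blowing-agent compound is Group R2.
Group R2 quantity: 2 kg.
That is within the Group R2 passenger aircraft limit of 2.5 kg.
Group R4 quantity: two 200 L containers = 400 L.
400 L is within the passenger aircraft limit of 500 L for Group R4.
The segregation rule (Group R8 with Group R2) does not apply to Group R2 with Group R4.
Every hazard group is within its passenger aircraft limit and no segregation rule is violated.

Yes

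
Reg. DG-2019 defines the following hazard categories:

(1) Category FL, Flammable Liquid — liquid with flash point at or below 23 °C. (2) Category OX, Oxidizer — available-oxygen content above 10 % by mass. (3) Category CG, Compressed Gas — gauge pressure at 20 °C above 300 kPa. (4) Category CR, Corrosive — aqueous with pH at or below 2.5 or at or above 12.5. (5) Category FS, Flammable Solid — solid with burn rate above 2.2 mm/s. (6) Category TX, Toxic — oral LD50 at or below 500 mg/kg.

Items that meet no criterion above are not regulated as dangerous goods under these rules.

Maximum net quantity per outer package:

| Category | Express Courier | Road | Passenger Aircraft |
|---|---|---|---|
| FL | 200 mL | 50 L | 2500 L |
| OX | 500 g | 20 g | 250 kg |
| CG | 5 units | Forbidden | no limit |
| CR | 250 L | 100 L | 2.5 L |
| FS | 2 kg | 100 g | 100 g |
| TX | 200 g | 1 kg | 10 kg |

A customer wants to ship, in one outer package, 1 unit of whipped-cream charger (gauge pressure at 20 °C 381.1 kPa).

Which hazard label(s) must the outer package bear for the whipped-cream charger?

Category CG

With gauge pressure at 20 °C 381.1 kPa (> 300 kPa), the whipped-cream charger falls in Category CG.
Only the Category CG label is required.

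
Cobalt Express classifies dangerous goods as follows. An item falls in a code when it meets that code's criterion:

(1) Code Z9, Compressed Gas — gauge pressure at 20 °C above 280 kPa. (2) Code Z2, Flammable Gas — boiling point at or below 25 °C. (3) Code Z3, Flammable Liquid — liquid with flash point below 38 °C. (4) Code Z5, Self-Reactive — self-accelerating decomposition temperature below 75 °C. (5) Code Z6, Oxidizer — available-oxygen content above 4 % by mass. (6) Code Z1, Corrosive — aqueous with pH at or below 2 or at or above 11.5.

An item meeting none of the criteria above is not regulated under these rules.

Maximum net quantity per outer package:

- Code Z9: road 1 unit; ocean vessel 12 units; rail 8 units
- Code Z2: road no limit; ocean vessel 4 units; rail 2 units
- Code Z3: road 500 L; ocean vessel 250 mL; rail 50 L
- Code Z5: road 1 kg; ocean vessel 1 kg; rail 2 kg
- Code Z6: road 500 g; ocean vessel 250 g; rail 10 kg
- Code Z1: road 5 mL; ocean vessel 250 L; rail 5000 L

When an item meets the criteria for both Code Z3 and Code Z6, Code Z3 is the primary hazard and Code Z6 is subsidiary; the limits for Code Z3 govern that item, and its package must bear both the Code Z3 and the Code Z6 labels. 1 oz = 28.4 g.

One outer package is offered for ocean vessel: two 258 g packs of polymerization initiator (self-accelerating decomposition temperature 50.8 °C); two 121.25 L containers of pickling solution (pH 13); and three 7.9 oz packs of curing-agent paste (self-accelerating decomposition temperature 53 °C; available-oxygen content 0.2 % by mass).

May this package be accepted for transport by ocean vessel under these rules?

No

Self-accelerating decomposition temperature 50.8 °C meets the Code Z5 criterion (Self-Reactive), so the polymerization initiator is Code Z5.
With pH 13 (≥ 11.5), the pickling solution falls in Code Z1.
Self-accelerating decomposition temperature 53 °C meets the Code Z5 criterion (Self-Reactive), so the curing-agent paste is Code Z5.
Code Z5 net quantity: (two 258 g packs = 516 g) + (three 7.9 oz packs = 673.08 g) = 1189.08 g.
1189.08 g exceeds the ocean vessel limit of 1 kg for Code Z5.
Code Z1 quantity: two 121.25 L containers = 242.5 L.
That is within the Code Z1 ocean vessel limit of 250 L.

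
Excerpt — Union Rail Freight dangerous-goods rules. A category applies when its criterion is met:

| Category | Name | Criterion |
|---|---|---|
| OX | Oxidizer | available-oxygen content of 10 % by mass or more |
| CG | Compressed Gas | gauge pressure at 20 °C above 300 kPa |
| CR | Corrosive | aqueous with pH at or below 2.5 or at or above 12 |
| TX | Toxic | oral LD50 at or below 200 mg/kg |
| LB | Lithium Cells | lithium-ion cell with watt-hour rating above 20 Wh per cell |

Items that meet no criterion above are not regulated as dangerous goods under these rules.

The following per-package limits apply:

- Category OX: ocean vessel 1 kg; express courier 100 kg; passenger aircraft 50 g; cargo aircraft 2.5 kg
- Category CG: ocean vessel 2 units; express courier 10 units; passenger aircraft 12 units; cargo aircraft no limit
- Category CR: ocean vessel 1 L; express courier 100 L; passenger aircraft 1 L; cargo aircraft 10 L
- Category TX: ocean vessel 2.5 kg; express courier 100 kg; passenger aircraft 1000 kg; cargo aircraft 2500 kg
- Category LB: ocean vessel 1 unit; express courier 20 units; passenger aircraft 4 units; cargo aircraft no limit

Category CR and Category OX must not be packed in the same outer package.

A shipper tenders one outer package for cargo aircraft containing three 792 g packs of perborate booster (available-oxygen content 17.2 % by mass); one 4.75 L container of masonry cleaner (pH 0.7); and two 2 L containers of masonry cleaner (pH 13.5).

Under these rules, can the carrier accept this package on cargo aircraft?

No

Available-oxygen content 17.2 % by mass meets the Category OX criterion (Oxidizer), so the perborate booster is Category OX.
Masonry cleaner: pH 0.7 ≤ 2.5 → Category CR (Corrosive).
The masonry cleaner has pH 13.5, which is ≥ 12, so it is Category CR (Corrosive).
Total Category CR: 4.75 L + (two 2 L containers = 4 L) = 8.75 L.
8.75 L ≤ 10 L (cargo aircraft limit, Category CR) — within limit.
Category OX quantity: three 792 g packs = 2.376 kg.
That is within the Category OX cargo aircraft limit of 2.5 kg.
Category CR and Category OX may not share an outer package.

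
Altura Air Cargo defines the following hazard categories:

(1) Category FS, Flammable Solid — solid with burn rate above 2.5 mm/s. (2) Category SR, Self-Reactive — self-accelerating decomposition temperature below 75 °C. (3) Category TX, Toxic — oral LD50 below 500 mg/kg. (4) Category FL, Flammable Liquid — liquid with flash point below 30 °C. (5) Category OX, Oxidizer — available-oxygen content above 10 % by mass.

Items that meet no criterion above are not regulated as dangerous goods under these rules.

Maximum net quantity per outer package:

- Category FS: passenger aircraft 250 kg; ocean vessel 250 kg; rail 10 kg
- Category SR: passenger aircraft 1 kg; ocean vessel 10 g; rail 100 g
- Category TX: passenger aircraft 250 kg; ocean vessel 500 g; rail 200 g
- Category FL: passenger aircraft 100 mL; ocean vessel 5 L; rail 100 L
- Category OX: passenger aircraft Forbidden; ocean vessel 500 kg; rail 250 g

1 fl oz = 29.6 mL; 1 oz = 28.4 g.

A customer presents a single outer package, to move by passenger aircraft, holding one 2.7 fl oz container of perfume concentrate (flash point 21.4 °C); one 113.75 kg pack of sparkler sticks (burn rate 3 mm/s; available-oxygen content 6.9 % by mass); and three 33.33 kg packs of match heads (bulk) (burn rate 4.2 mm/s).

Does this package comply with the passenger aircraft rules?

Flash point 21.4 °C meets the Category FL criterion (Flammable Liquid), so the perfume concentrate is Category FL.
The sparkler sticks have burn rate 3 mm/s, which is > 2.5 mm/s, so they are Category FS (Flammable Solid).
Burn rate 4.2 mm/s meets the Category FS criterion (Flammable Solid), so the match heads (bulk) are Category FS.
Category FS net quantity: 113.75 kg + (three 33.33 kg packs = 99.99 kg) = 213.74 kg.
213.74 kg is within the passenger aircraft limit of 250 kg for Category FS.
Category FL quantity: one 2.7 fl oz container = 79.92 mL.
That is within the Category FL passenger aircraft limit of 100 mL.
Every hazard category is within its passenger aircraft limit and no segregation rule is violated.

Yes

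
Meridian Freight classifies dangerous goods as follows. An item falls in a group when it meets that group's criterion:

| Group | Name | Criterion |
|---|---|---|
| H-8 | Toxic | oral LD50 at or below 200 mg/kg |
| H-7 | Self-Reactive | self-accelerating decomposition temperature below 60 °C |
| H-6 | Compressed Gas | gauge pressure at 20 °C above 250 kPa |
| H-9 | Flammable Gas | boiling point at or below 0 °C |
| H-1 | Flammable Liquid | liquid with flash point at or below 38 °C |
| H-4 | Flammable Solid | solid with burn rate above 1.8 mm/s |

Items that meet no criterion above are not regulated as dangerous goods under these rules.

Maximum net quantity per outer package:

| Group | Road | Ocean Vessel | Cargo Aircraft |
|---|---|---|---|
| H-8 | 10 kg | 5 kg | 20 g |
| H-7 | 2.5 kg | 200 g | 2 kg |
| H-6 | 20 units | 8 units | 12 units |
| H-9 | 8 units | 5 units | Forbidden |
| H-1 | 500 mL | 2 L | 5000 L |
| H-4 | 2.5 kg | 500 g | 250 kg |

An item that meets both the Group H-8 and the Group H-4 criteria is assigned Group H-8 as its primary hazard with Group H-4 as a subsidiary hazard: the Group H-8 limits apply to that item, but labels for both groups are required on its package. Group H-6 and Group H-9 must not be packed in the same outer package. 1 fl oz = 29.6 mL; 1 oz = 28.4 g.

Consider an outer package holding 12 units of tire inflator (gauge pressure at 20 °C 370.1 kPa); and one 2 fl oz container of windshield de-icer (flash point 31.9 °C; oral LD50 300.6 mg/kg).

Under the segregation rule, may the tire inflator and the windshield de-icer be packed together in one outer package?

With gauge pressure at 20 °C 370.1 kPa (> 250 kPa), the tire inflator falls in Group H-6.
With flash point 31.9 °C (≤ 38 °C), the windshield de-icer falls in Group H-1.
No segregation rule bars Group H-6 with Group H-1.

Yes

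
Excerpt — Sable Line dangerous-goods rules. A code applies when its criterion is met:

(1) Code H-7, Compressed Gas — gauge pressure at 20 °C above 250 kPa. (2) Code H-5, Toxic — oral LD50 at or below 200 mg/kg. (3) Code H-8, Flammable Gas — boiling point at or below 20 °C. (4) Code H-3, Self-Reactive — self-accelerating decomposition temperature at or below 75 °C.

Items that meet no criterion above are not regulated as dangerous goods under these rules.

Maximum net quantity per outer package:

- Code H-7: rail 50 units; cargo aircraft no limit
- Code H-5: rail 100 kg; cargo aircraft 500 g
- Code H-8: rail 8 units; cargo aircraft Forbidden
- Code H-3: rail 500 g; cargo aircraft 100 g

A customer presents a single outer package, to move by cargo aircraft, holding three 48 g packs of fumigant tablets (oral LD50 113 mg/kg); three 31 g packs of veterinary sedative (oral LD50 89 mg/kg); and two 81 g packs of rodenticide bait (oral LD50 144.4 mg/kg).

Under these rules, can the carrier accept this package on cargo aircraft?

Oral LD50 113 mg/kg meets the Code H-5 criterion (Toxic), so the fumigant tablets are Code H-5.
The veterinary sedative has oral LD50 89 mg/kg, which is ≤ 200 mg/kg, so it is Code H-5 (Toxic).
Rodenticide bait: oral LD50 144.4 mg/kg ≤ 200 mg/kg → Code H-5 (Toxic).
Code H-5 net quantity: (three 48 g packs = 144 g) + (three 31 g packs = 93 g) + (two 81 g packs = 162 g) = 399 g.
399 g is within the cargo aircraft limit of 500 g for Code H-5.

Yes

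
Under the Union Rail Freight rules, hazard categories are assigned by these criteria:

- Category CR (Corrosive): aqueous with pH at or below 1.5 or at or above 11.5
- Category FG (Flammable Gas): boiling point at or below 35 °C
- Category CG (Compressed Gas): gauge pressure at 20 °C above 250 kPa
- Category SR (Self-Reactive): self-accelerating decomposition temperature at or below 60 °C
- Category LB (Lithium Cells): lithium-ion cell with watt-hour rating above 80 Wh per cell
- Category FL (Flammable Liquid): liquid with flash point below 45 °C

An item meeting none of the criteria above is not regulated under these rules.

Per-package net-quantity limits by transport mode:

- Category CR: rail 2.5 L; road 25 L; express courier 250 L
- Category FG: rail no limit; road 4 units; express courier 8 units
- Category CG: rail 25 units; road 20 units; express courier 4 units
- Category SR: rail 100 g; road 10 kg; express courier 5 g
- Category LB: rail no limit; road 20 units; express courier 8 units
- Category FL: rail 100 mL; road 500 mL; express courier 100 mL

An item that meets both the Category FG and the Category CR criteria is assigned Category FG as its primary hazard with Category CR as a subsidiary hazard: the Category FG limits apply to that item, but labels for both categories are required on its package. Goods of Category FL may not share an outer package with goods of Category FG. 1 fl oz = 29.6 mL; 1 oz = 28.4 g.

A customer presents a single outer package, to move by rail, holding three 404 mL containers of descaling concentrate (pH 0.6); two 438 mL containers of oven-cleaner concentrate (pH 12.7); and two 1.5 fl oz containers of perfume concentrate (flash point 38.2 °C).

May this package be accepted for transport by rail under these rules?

The descaling concentrate has pH 0.6, which is ≤ 1.5, so it is Category CR (Corrosive).
pH 12.7 meets the Category CR criterion (Corrosive), so the oven-cleaner concentrate is Category CR.
With flash point 38.2 °C (< 45 °C), the perfume concentrate falls in Category FL.
Category CR net quantity: (three 404 mL containers = 1.212 L) + (two 438 mL containers = 876 mL) = 2.088 L.
That is within the Category CR rail limit of 2.5 L.
Category FL quantity: two 1.5 fl oz containers = 88.8 mL.
88.8 mL is within the rail limit of 100 mL for Category FL.
The segregation rule (Category FL with Category FG) does not apply to Category CR with Category FL.
Every hazard category is within its rail limit and no segregation rule is violated.

Yes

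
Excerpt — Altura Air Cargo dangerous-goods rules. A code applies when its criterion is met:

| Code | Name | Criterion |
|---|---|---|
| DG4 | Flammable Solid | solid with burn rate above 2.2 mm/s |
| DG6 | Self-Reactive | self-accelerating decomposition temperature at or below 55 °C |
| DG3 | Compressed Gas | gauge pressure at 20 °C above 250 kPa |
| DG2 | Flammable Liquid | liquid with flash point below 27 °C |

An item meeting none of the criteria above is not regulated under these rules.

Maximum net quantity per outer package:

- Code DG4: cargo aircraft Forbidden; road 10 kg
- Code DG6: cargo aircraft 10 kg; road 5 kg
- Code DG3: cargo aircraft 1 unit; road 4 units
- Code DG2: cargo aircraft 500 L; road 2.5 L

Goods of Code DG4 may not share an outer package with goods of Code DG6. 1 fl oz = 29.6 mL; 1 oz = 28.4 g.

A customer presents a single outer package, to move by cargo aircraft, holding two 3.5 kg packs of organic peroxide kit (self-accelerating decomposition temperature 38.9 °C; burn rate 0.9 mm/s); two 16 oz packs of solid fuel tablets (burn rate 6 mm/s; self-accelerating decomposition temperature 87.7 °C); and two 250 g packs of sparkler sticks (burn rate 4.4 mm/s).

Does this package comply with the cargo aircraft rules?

With self-accelerating decomposition temperature 38.9 °C (≤ 55 °C), the organic peroxide kit falls in Code DG6.
Burn rate 6 mm/s meets the Code DG4 criterion (Flammable Solid), so the solid fuel tablets are Code DG4.
Sparkler sticks: burn rate 4.4 mm/s > 2.2 mm/s → Code DG4 (Flammable Solid).
Code DG4 net quantity: (two 16 oz packs = 908.8 g) + (two 250 g packs = 500 g) = 1408.8 g.
By cargo aircraft, Code DG4 is Forbidden regardless of quantity.
Code DG6 quantity: two 3.5 kg packs = 7 kg.
7 kg ≤ 10 kg (cargo aircraft limit, Code DG6) — within limit.
Code DG4 and Code DG6 may not share an outer package.

No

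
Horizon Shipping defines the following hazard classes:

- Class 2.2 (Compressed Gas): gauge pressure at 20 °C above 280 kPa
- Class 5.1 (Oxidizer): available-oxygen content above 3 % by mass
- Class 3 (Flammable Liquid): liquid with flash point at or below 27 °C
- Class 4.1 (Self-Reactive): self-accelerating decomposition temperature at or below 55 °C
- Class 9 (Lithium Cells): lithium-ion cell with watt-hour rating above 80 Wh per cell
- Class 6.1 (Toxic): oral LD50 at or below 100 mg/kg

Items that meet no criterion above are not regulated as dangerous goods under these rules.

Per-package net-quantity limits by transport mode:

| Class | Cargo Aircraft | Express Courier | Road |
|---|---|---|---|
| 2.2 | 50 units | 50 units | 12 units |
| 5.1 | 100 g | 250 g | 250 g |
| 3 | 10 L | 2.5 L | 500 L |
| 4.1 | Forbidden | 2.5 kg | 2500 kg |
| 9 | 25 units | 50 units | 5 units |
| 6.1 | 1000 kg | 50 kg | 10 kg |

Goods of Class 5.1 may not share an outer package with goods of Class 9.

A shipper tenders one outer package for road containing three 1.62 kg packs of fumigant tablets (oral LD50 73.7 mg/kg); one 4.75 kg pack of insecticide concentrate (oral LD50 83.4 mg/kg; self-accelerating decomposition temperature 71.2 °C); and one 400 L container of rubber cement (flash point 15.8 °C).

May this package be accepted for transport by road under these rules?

Yes

The fumigant tablets have oral LD50 73.7 mg/kg, which is ≤ 100 mg/kg, so they are Class 6.1 (Toxic).
Insecticide concentrate: oral LD50 83.4 mg/kg ≤ 100 mg/kg → Class 6.1 (Toxic).
Flash point 15.8 °C meets the Class 3 criterion (Flammable Liquid), so the rubber cement is Class 3.
Class 3 quantity: 400 L.
That is within the Class 3 road limit of 500 L.
Class 6.1 net quantity: (three 1.62 kg packs = 4.86 kg) + 4.75 kg = 9.61 kg.
9.61 kg is within the road limit of 10 kg for Class 6.1.
The segregation rule (Class 5.1 with Class 9) does not apply to Class 3 with Class 6.1.
Every hazard class is within its road limit and no segregation rule is violated.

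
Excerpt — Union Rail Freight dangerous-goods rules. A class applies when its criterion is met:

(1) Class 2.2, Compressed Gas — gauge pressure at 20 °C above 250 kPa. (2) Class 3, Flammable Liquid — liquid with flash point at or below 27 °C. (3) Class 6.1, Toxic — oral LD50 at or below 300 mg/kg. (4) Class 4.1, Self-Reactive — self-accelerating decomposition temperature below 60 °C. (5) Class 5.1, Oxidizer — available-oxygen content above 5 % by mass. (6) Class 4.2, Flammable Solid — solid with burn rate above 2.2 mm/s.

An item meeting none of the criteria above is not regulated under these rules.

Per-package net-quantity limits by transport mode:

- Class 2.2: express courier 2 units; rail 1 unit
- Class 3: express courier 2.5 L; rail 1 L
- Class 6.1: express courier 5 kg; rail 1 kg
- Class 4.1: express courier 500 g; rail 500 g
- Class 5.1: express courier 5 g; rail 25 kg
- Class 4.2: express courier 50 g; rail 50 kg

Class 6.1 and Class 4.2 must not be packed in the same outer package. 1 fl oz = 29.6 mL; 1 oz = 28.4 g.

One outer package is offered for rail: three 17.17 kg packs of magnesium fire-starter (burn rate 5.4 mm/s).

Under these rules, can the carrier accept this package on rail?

Magnesium fire-starter: burn rate 5.4 mm/s > 2.2 mm/s → Class 4.2 (Flammable Solid).
Class 4.2 quantity: three 17.17 kg packs = 51.51 kg.
51.51 kg exceeds the rail limit of 50 kg for Class 4.2.

No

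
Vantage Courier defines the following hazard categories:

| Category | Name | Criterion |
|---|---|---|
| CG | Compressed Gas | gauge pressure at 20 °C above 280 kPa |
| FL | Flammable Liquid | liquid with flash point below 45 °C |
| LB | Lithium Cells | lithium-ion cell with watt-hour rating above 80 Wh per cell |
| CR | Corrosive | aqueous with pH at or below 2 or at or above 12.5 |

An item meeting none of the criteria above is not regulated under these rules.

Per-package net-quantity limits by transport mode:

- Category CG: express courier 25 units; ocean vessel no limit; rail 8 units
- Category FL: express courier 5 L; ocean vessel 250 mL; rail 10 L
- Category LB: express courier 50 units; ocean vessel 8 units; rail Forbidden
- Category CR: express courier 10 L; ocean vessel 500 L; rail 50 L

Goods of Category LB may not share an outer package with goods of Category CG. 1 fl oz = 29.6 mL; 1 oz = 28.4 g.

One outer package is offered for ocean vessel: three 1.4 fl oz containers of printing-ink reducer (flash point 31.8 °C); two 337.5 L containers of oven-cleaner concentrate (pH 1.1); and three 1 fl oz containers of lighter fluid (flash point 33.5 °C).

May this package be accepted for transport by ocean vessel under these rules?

Flash point 31.8 °C meets the Category FL criterion (Flammable Liquid), so the printing-ink reducer is Category FL.
pH 1.1 meets the Category CR criterion (Corrosive), so the oven-cleaner concentrate is Category CR.
Lighter fluid: flash point 33.5 °C < 45 °C → Category FL (Flammable Liquid).
Category FL net quantity: (three 1.4 fl oz containers = 124.32 mL) + (three 1 fl oz containers = 88.8 mL) = 213.12 mL.
213.12 mL is within the ocean vessel limit of 250 mL for Category FL.
Category CR quantity: two 337.5 L containers = 675 L.
675 L exceeds the ocean vessel limit of 500 L for Category CR.
The segregation rule (Category LB with Category CG) does not apply to Category FL with Category CR.

No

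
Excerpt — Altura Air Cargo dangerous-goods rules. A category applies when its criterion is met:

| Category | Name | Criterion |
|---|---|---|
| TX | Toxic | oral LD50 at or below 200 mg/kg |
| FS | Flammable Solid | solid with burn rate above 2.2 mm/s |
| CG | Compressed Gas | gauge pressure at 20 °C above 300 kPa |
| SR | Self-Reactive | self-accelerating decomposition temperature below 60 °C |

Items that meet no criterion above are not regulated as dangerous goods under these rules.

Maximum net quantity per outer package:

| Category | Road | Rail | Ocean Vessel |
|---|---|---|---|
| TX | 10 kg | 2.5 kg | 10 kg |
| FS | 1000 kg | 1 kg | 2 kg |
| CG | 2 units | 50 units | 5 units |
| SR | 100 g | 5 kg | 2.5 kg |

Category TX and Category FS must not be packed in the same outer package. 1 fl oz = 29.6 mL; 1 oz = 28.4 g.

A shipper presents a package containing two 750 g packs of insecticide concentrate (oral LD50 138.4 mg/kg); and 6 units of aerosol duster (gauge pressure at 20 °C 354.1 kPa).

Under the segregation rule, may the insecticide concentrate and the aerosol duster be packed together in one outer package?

Yes

With oral LD50 138.4 mg/kg (≤ 200 mg/kg), the insecticide concentrate falls in Category TX.
Gauge pressure at 20 °C 354.1 kPa meets the Category CG criterion (Compressed Gas), so the aerosol duster is Category CG.
No segregation rule bars Category TX with Category CG.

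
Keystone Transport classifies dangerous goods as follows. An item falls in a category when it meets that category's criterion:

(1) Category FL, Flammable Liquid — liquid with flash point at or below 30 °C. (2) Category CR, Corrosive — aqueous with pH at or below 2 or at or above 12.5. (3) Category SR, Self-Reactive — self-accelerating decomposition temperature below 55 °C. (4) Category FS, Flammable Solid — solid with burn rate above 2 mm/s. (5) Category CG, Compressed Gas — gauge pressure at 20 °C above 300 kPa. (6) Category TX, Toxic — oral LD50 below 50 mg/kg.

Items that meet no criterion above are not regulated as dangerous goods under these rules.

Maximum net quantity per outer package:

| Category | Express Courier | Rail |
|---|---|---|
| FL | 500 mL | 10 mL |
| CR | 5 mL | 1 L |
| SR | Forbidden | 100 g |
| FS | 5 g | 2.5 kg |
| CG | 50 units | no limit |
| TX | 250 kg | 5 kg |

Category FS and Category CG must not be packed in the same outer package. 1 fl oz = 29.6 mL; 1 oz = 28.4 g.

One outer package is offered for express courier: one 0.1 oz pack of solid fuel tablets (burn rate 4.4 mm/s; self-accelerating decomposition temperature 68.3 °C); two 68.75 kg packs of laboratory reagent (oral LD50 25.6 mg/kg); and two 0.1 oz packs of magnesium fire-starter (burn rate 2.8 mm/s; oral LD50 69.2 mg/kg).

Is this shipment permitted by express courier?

Burn rate 4.4 mm/s meets the Category FS criterion (Flammable Solid), so the solid fuel tablets are Category FS.
Oral LD50 25.6 mg/kg meets the Category TX criterion (Toxic), so the laboratory reagent is Category TX.
Burn rate 2.8 mm/s meets the Category FS criterion (Flammable Solid), so the magnesium fire-starter is Category FS.
Category TX quantity: two 68.75 kg packs = 137.5 kg.
137.5 kg ≤ 250 kg (express courier limit, Category TX) — within limit.
Total Category FS: (one 0.1 oz pack = 2.84 g) + (two 0.1 oz packs = 5.68 g) = 8.52 g.
That exceeds the Category FS express courier limit of 5 g.
The segregation rule (Category FS with Category CG) does not apply to Category TX with Category FS.

No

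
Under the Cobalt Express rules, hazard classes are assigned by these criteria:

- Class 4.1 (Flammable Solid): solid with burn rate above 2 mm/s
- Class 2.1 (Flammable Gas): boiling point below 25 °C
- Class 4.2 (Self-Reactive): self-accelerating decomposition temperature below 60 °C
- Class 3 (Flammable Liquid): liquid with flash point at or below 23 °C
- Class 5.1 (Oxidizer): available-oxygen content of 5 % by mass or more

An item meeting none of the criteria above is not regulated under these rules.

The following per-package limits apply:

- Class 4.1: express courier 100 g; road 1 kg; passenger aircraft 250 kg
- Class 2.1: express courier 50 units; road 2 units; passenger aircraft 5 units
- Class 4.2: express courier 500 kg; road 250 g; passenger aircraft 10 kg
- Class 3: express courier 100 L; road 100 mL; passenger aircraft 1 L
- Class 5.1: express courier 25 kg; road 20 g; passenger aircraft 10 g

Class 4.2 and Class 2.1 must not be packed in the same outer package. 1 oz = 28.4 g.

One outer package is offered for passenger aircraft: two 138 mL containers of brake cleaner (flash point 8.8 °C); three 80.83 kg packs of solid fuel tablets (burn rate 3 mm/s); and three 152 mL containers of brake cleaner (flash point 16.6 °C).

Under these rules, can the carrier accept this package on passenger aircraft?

Flash point 8.8 °C meets the Class 3 criterion (Flammable Liquid), so the brake cleaner is Class 3.
Solid fuel tablets: burn rate 3 mm/s > 2 mm/s → Class 4.1 (Flammable Solid).
The brake cleaner has flash point 16.6 °C, which is ≤ 23 °C, so it is Class 3 (Flammable Liquid).
Total Class 3: (two 138 mL containers = 276 mL) + (three 152 mL containers = 456 mL) = 732 mL.
732 mL is within the passenger aircraft limit of 1 L for Class 3.
Class 4.1 quantity: three 80.83 kg packs = 242.49 kg.
That is within the Class 4.1 passenger aircraft limit of 250 kg.
The segregation rule (Class 4.2 with Class 2.1) does not apply to Class 3 with Class 4.1.
Every hazard class is within its passenger aircraft limit and no segregation rule is violated.

Yes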